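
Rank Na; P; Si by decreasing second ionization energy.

IE_2 is the cost of taking one more electron from the +1 cation: Na⁺ is the bare [Ne] core; P⁺ still has 4 valence electrons; Si⁺ still has 3 valence electrons.
Breaking into a closed-shell core is much more expensive than removing a leftover valence electron — Na has the largest IE_2 here.
Valence configurations: P⁺ [Ne]3s²3p², Si⁺ [Ne]3s²3p¹.
The numbers (kJ/mol): Na 4562, P 1907, Si 1577.
Putting it together, IE_2: Si < P < Na.

Na > P > Si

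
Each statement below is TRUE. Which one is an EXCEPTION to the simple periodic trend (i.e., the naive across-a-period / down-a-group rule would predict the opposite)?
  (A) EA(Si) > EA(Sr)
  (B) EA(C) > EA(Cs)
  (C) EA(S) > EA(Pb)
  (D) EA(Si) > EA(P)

(D)

The general trend: electron affinity increases across a period and decreases down a group.
(A) Si (period 3, group 14) vs Sr (period 5, group 2): the stated order agrees with the simple trend.
(B) C (period 2, group 14) vs Cs (period 6, group 1): the stated order agrees with the simple trend.
(C) S (period 3, group 16) vs Pb (period 6, group 14): the stated order agrees with the simple trend.
(D) Si (period 3, group 14) vs P (period 3, group 15): the stated order contradicts the simple trend.
The exception is (D): adding an electron to P's half-filled 3p³ is unfavourable, so Si (3p²) has the more exothermic EA.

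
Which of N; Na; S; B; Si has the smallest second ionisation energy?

Si

The second ionization energy removes an electron from the +1 ion. For each element: N⁺ still has 4 valence electrons; Na⁺ is the bare [Ne] core; S⁺ still has 5 valence electrons; B⁺ still has 2 valence electrons; Si⁺ still has 3 valence electrons.
Pulling an electron out of a noble-gas core costs far more than removing a remaining valence electron, so Na sits at the high end of IE_2.
Valence configurations: N⁺ [He]2s²2p², S⁺ [Ne]3s²3p³, B⁺ [He]2s², Si⁺ [Ne]3s²3p¹.
The numbers (kJ/mol): N 2856, Na 4562, S 2252, B 2427, Si 1577.
Hence IE_2: Si < S < B < N < Na.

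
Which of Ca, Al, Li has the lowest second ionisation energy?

Consider each +1 ion: Ca⁺ still has 1 valence electron; Al⁺ still has 2 valence electrons; Li⁺ is the bare [He] core.
Pulling an electron out of a noble-gas core costs far more than removing a remaining valence electron, so Li sits at the high end of IE_2.
Valence configurations: Ca⁺ [Ar]4s¹, Al⁺ [Ne]3s².
The numbers (kJ/mol): Ca 1145, Al 1817, Li 7298.
Hence IE_2: Ca < Al < Li.

Ca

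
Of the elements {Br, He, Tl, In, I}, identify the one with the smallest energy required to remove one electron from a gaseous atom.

In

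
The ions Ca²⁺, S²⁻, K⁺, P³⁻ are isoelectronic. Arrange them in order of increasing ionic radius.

Ca²⁺ < K⁺ < S²⁻ < P³⁻

All of these have 18 electrons, so size is governed by nuclear charge alone: the more protons, the stronger the pull on the same electron cloud, and the smaller the ion.
Nuclear charges: Ca²⁺ (Z=20), K⁺ (Z=19), S²⁻ (Z=16), P³⁻ (Z=15).
Smallest to largest: Ca²⁺ < K⁺ < S²⁻ < P³⁻.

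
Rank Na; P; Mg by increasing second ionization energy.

Mg < P < Na

Consider each +1 ion: Na⁺ is the bare [Ne] core; P⁺ still has 4 valence electrons; Mg⁺ still has 1 valence electron.
Core electrons are held far more tightly than valence electrons, so Na tops the IE_2 order.
Valence configurations: P⁺ [Ne]3s²3p², Mg⁺ [Ne]3s¹.
Tabulated IE_2 (kJ/mol): Na 4562, P 1907, Mg 1451.
So the second ionization energies run Mg < P < Na.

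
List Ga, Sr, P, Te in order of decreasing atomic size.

Sr > Te > Ga > P

P is in period 3, group 15; Ga is in period 4, group 13; Sr is in period 5, group 2; Te is in period 5, group 16.
Atomic radius shrinks across a period as nuclear charge pulls the same shell inward, and grows down a group as new shells are added.
Here both period and group differ, so the two effects have to be weighed against each other.
Ga > P: both effects reinforce here, so Ga is clearly the larger of the two.
Te > Ga: period and group pull opposite ways; the down-group shift dominates (136 vs 124 pm).
Sr > Te: Sr lies to the left of Te in period 5, so the across-period effect alone puts Sr larger.
For reference (pm): P 111, Ga 124, Sr 185, Te 136.
So from largest to smallest: Sr > Te > Ga > P.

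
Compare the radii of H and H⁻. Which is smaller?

Forming H⁻ adds 1 electron to H. More electron–electron repulsion in the same shell, with unchanged nuclear charge, lets the cloud expand.
An anion is larger than its parent atom: H⁻ > H.

H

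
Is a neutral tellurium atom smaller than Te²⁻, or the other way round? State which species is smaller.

Te

Forming Te²⁻ adds 2 electrons to Te. More electron–electron repulsion in the same shell, with unchanged nuclear charge, lets the cloud expand.
An anion is larger than its parent atom: Te²⁻ > Te.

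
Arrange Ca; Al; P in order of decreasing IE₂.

P > Al > Ca

Consider each +1 ion: Ca⁺ still has 1 valence electron; Al⁺ still has 2 valence electrons; P⁺ still has 4 valence electrons.
All are still removing valence electrons, so compare the +1 ions as you would atoms: IE_2 generally rises across a period (higher Z_eff) and falls down a group (larger shell), subject to the usual subshell exceptions.
Valence configurations: Ca⁺ [Ar]4s¹, Al⁺ [Ne]3s², P⁺ [Ne]3s²3p².
Tabulated IE_2 (kJ/mol): Ca 1145, Al 1817, P 1907.
Hence IE_2: Ca < Al < P.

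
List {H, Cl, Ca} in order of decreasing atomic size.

H is in period 1, group 1; Cl is in period 3, group 17; Ca is in period 4, group 2.
Moving right in a period, electrons are added to the same shell under a stronger nuclear pull, so atoms get smaller; moving down, a new shell is opened and atoms get larger.
These span different periods and groups, so the two trends combine.
Cl > H: period and group pull opposite ways; the down-group shift dominates (99 vs 32 pm).
Ca > Cl: relative to Cl, both the across-period and down-group shifts push Ca's atomic radius up.
Approximate values (pm): H 32, Cl 99, Ca 171.
So from largest to smallest: Ca > Cl > H.

Ca > Cl > H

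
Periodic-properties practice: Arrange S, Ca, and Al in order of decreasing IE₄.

After 3 electrons have been removed, what remains? S³⁺ still has 3 valence electrons; Ca³⁺ is already 1 electron into the core; Al³⁺ is the bare [Ne] core.
Pulling an electron out of a noble-gas core costs far more than removing a remaining valence electron, so Ca and Al sit at the high end of IE_4.
The numbers (kJ/mol): S 4556, Ca 6491, Al 11577.
Hence IE_4: S < Ca < Al.

Al, Ca, S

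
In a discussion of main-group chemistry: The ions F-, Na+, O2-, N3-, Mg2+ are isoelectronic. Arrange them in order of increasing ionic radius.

All of these have 10 electrons, so size is governed by nuclear charge alone: the more protons, the stronger the pull on the same electron cloud, and the smaller the ion.
Nuclear charges: Mg2+ (Z=12), Na+ (Z=11), F- (Z=9), O2- (Z=8), N3- (Z=7).
Smallest to largest: Mg2+ < Na+ < F- < O2- < N3-.

Mg2+ < Na+ < F- < O2- < N3-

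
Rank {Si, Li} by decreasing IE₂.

The second ionization energy removes an electron from the +1 ion. For each element: Si⁺ still has 3 valence electrons; Li⁺ is the bare [He] core.
Core electrons are held far more tightly than valence electrons, so Li tops the IE_2 order.
Tabulated IE_2 (kJ/mol): Si 1577, Li 7298.
Overall IE_2 order: Si < Li.

Li > Si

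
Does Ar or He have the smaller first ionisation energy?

He is in period 1, group 18; Ar is in period 3, group 18.
Removing the outermost electron gets harder across a period and easier down a group.
All are in group 18, so first ionization energy increases up the group.
So Ar has the smaller first ionisation energy (Ar < He).

Ar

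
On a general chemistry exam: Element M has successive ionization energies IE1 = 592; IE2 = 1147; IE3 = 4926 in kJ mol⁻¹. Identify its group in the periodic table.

Group 2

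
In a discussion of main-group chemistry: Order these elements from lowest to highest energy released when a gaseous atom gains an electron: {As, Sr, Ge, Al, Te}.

Sr < Al < As < Ge < Te

Al is in period 3, group 13; Ge is in period 4, group 14; As is in period 4, group 15; Sr is in period 5, group 2; Te is in period 5, group 16.
EA tends to increase across a period and decrease down a group, though the pattern is less regular than for IE or radius.
These span different periods and groups, so the two trends combine.
Al > Sr: both effects reinforce here, so Al is clearly the higher of the two.
As > Al: the two effects oppose for this pair; the across-period effect wins (78 vs 42 kJ/mol).
Ge > As: this pair runs against the simple trend — see the exception note.
Te > Ge: period and group pull opposite ways; the across-period shift dominates (190 vs 119 kJ/mol).
Note the exception: Ge has a higher electron affinity than As, contrary to the simple trend — adding an electron to As's half-filled 4p³ is unfavourable, so Ge (4p²) has the more exothermic EA.
For reference (kJ/mol): Al 42, Ge 119, As 78, Sr 5, Te 190.
So from lowest to highest: Sr < Al < As < Ge < Te.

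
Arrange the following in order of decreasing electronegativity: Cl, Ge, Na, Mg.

Na is in period 3, group 1; Mg is in period 3, group 2; Cl is in period 3, group 17; Ge is in period 4, group 14.
EN rises left→right (higher Z_eff, smaller atoms) and falls top→bottom (larger, more shielded atoms).
Neither a single period nor a single group — weigh both effects.
Mg > Na: Mg lies to the right of Na in period 3, so the across-period effect alone puts Mg higher.
Ge > Mg: period and group pull opposite ways; the across-period shift dominates (2.01 vs 1.31).
Cl > Ge: both effects reinforce here, so Cl is clearly the higher of the two.
For reference (Pauling): Na 0.93, Mg 1.31, Cl 3.16, Ge 2.01.
So from highest to lowest: Cl > Ge > Mg > Na.

Cl > Ge > Mg > Na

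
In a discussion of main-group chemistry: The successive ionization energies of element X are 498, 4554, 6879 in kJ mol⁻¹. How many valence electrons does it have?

1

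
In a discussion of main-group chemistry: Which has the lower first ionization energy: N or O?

O

N is in period 2, group 15; O is in period 2, group 16.
Removing the outermost electron gets harder across a period and easier down a group.
All lie in period 2; the across-period trend (first ionization energy increases left to right) applies, with the exception below.
Note the exception: N has a higher first ionization energy than O, contrary to the simple trend — pairing an electron in O's 2p⁴ costs repulsion energy, so O ionizes more easily than half-filled N (2p³).
Tabulated first ionization energy (kJ/mol): N 1402, O 1314.
So O has the lower first ionization energy (O < N).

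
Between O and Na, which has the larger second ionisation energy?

The second ionization energy removes an electron from the +1 ion. For each element: O⁺ still has 5 valence electrons; Na⁺ is the bare [Ne] core.
Breaking into a closed-shell core is much more expensive than removing a leftover valence electron — Na has the largest IE_2 here.
The numbers (kJ/mol): O 3388, Na 4562.
So the second ionization energies run O < Na.

Na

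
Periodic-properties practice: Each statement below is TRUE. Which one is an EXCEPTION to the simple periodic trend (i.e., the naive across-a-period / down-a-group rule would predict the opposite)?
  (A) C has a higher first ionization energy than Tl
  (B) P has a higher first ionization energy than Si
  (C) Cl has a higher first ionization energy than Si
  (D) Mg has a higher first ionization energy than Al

The general trend: first ionization energy increases across a period and decreases down a group.
(A) C (period 2, group 14) vs Tl (period 6, group 13): the stated order agrees with the simple trend.
(B) P (period 3, group 15) vs Si (period 3, group 14): the stated order agrees with the simple trend.
(C) Cl (period 3, group 17) vs Si (period 3, group 14): the stated order agrees with the simple trend.
(D) Mg (period 3, group 2) vs Al (period 3, group 13): the stated order contradicts the simple trend.
The exception is (D): Al's single 3p electron is easier to remove than one from Mg's filled 3s².

(D)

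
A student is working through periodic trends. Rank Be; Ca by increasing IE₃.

Ca < Be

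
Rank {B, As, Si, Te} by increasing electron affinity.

B is in period 2, group 13; Si is in period 3, group 14; As is in period 4, group 15; Te is in period 5, group 16.
Electron affinity generally becomes more exothermic across a period toward the halogens and less exothermic down a group.
These sit on a diagonal, where the across-period and down-group effects partly cancel.
As > B: period and group pull opposite ways; the across-period shift dominates (78 vs 27 kJ/mol).
Si > As: period and group pull opposite ways; the down-group shift dominates (134 vs 78 kJ/mol).
Te > Si: period and group pull opposite ways; the across-period shift dominates (190 vs 134 kJ/mol).
Approximate values (kJ/mol): B 27, Si 134, As 78, Te 190.
So from lowest to highest: B < As < Si < Te.

B < As < Si < Te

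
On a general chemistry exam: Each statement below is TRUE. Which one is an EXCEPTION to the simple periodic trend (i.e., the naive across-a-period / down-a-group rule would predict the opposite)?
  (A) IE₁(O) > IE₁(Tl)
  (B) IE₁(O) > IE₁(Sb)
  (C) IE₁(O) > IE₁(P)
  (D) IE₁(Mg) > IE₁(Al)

(D)

The general trend: first ionization energy increases across a period and decreases down a group.
(A) O (period 2, group 16) vs Tl (period 6, group 13): the stated order agrees with the simple trend.
(B) O (period 2, group 16) vs Sb (period 5, group 15): the stated order agrees with the simple trend.
(C) O (period 2, group 16) vs P (period 3, group 15): the stated order agrees with the simple trend.
(D) Mg (period 3, group 2) vs Al (period 3, group 13): the stated order contradicts the simple trend.
The exception is (D): Al's single 3p electron is easier to remove than one from Mg's filled 3s².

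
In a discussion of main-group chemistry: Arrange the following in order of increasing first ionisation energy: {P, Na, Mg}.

Na < Mg < P

Na is in period 3, group 1; Mg is in period 3, group 2; P is in period 3, group 15.
IE₁ increases left→right with effective nuclear charge and decreases top→bottom as the valence shell moves farther out.
All lie in period 3, so first ionization energy increases left to right.
So from lowest to highest: Na < Mg < P.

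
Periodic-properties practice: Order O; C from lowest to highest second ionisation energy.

C, O

After 1 electron has been removed, what remains? O⁺ still has 5 valence electrons; C⁺ still has 3 valence electrons.
All are still removing valence electrons, so compare the +1 ions as you would atoms: IE_2 generally rises across a period (higher Z_eff) and falls down a group (larger shell), subject to the usual subshell exceptions.
Valence configurations: O⁺ [He]2s²2p³, C⁺ [He]2s²2p¹.
The numbers (kJ/mol): O 3388, C 2353.
Hence IE_2: C < O.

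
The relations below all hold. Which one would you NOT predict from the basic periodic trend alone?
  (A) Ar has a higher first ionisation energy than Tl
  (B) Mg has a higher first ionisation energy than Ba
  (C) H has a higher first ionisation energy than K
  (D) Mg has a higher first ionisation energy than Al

(D)

The general trend: first ionisation energy increases across a period and decreases down a group.
(A) Ar (period 3, group 18) vs Tl (period 6, group 13): the stated order agrees with the simple trend.
(B) Mg (period 3, group 2) vs Ba (period 6, group 2): the stated order agrees with the simple trend.
(C) H (period 1, group 1) vs K (period 4, group 1): the stated order agrees with the simple trend.
(D) Mg (period 3, group 2) vs Al (period 3, group 13): the stated order contradicts the simple trend.
The exception is (D): Al's single 3p electron is easier to remove than one from Mg's filled 3s².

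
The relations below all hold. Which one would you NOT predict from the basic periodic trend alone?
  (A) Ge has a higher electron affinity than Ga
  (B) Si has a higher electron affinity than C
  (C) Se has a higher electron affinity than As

(B)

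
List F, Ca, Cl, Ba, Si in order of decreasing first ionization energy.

F is in period 2, group 17; Si is in period 3, group 14; Cl is in period 3, group 17; Ca is in period 4, group 2; Ba is in period 6, group 2.
First ionization energy rises across a period (greater Z_eff holds electrons more tightly) and falls down a group (valence electrons are farther from the nucleus).
Here both period and group differ, so the two effects have to be weighed against each other.
Ca > Ba: Ca sits above Ba in group 2, so the down-group effect alone puts Ca higher.
Si > Ca: both effects reinforce here, so Si is clearly the higher of the two.
Cl > Si: both are in period 3; the period trend gives Cl the larger value.
F > Cl: they share group 17; the group trend gives F the larger value.
Tabulated first ionization energy (kJ/mol): F 1681, Si 786, Cl 1251, Ca 590, Ba 503.
So from highest to lowest: F > Cl > Si > Ca > Ba.

F > Cl > Si > Ca > Ba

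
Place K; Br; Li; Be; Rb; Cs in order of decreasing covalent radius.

Cs > Rb > K > Li > Br > Be

Atomic radius shrinks across a period as nuclear charge pulls the same shell inward, and grows down a group as new shells are added.
Neither a single period nor a single group — weigh both effects.
Br > Be: the two effects oppose for this pair; the down-group effect wins (114 vs 102 pm).
Li > Br: period and group pull opposite ways; the across-period shift dominates (133 vs 114 pm).
K > Li: they share group 1; the group trend gives K the larger value.
Rb > K: Rb sits below K in group 1, so the down-group effect alone puts Rb larger.
Cs > Rb: Cs sits below Rb in group 1, so the down-group effect alone puts Cs larger.
Tabulated atomic radius (pm): Li 133, Be 102, K 196, Br 114, Rb 210, Cs 232.
So from largest to smallest: Cs > Rb > K > Li > Br > Be.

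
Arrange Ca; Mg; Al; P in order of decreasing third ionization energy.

Mg > Ca > P > Al

After 2 electrons have been removed, what remains? Ca²⁺ is the bare [Ar] core; Mg²⁺ is the bare [Ne] core; Al²⁺ still has 1 valence electron; P²⁺ still has 3 valence electrons.
Core electrons are held far more tightly than valence electrons, so Ca and Mg top the IE_3 order.
Valence configurations: Al²⁺ [Ne]3s¹, P²⁺ [Ne]3s²3p¹.
Approximate IE_3 values (kJ/mol): Ca 4912, Mg 7733, Al 2745, P 2914.
So the third ionization energies run Al < P < Ca < Mg.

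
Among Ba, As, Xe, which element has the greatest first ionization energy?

Xe

First ionization energy rises across a period (greater Z_eff holds electrons more tightly) and falls down a group (valence electrons are farther from the nucleus).
These span different periods and groups, so the two trends combine.
As > Ba: both effects reinforce here, so As is clearly the higher of the two.
Xe > As: period and group pull opposite ways; the across-period shift dominates (1170 vs 947 kJ/mol).
Tabulated first ionization energy (kJ/mol): As 947, Xe 1170, Ba 503.
The greatest first ionization energy among these belongs to Xe.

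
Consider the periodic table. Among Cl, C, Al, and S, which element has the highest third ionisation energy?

Consider each +2 ion: Cl²⁺ still has 5 valence electrons; C²⁺ still has 2 valence electrons; Al²⁺ still has 1 valence electron; S²⁺ still has 4 valence electrons.
All are still removing valence electrons, so compare the +2 ions as you would atoms: IE_3 generally rises across a period (higher Z_eff) and falls down a group (larger shell), subject to the usual subshell exceptions.
Valence configurations: Cl²⁺ [Ne]3s²3p³, C²⁺ [He]2s², Al²⁺ [Ne]3s¹, S²⁺ [Ne]3s²3p².
Approximate IE_3 values (kJ/mol): Cl 3822, C 4620, Al 2745, S 3357.
So the third ionization energies run Al < S < Cl < C.

C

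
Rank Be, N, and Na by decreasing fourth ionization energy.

Be > Na > N

Consider each +3 ion: Be³⁺ is already 1 electron into the core; N³⁺ still has 2 valence electrons; Na³⁺ is already 2 electrons into the core.
Pulling an electron out of a noble-gas core costs far more than removing a remaining valence electron, so Na and Be sit at the high end of IE_4.
The numbers (kJ/mol): Be 21007, N 7475, Na 9543.
Overall IE_4 order: N < Na < Be.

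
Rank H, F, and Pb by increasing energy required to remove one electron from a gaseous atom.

First ionization energy rises across a period (greater Z_eff holds electrons more tightly) and falls down a group (valence electrons are farther from the nucleus).
Neither a single period nor a single group — weigh both effects.
H > Pb: the two effects oppose for this pair; the down-group effect wins (1312 vs 716 kJ/mol).
F > H: period and group pull opposite ways; the across-period shift dominates (1681 vs 1312 kJ/mol).
Approximate values (kJ/mol): H 1312, F 1681, Pb 716.
So from lowest to highest: Pb < H < F.

Pb < H < F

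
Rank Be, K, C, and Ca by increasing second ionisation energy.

Ca < Be < C < K

After 1 electron has been removed, what remains? Be⁺ still has 1 valence electron; K⁺ is the bare [Ar] core; C⁺ still has 3 valence electrons; Ca⁺ still has 1 valence electron.
Pulling an electron out of a noble-gas core costs far more than removing a remaining valence electron, so K sits at the high end of IE_2.
Valence configurations: Be⁺ [He]2s¹, C⁺ [He]2s²2p¹, Ca⁺ [Ar]4s¹.
The numbers (kJ/mol): Be 1757, K 3052, C 2353, Ca 1145.
So the second ionization energies run Ca < Be < C < K.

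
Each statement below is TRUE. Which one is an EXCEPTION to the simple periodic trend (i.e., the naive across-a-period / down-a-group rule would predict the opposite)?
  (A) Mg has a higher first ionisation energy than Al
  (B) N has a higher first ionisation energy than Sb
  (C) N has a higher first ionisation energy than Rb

(A)

The general trend: first ionisation energy increases across a period and decreases down a group.
(A) Mg (period 3, group 2) vs Al (period 3, group 13): the stated order contradicts the simple trend.
(B) N (period 2, group 15) vs Sb (period 5, group 15): the stated order agrees with the simple trend.
(C) N (period 2, group 15) vs Rb (period 5, group 1): the stated order agrees with the simple trend.
The exception is (A): Al's single 3p electron is easier to remove than one from Mg's filled 3s².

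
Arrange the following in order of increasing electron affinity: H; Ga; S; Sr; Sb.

Sr, Ga, H, Sb, S

Atoms with high Z_eff and room in the valence shell (especially the halogens) have the most exothermic electron affinities.
Neither a single period nor a single group — weigh both effects.
Ga > Sr: both effects reinforce here, so Ga is clearly the higher of the two.
H > Ga: the two effects oppose for this pair; the down-group effect wins (73 vs 29 kJ/mol).
Sb > H: period and group pull opposite ways; the across-period shift dominates (103 vs 73 kJ/mol).
S > Sb: both effects reinforce here, so S is clearly the higher of the two.
For reference (kJ/mol): H 73, S 200, Ga 29, Sr 5, Sb 103.
So from lowest to highest: Sr < Ga < H < Sb < S.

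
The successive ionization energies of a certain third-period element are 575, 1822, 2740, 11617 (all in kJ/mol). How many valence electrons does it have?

Look for the largest jump between consecutive ionization energies: IE4/IE3 ≈ 4.2, far larger than any earlier ratio.
That jump marks the point where a core electron is being removed. So the atom has 3 valence electrons.

3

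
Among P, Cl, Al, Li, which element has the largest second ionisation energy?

IE_2 is the cost of taking one more electron from the +1 cation: P⁺ still has 4 valence electrons; Cl⁺ still has 6 valence electrons; Al⁺ still has 2 valence electrons; Li⁺ is the bare [He] core.
Core electrons are held far more tightly than valence electrons, so Li tops the IE_2 order.
Valence configurations: P⁺ [Ne]3s²3p², Cl⁺ [Ne]3s²3p⁴, Al⁺ [Ne]3s².
Approximate IE_2 values (kJ/mol): P 1907, Cl 2298, Al 1817, Li 7298.
Overall IE_2 order: Al < P < Cl < Li.

Li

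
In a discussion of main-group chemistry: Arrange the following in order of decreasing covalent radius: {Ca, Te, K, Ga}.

K is in period 4, group 1; Ca is in period 4, group 2; Ga is in period 4, group 13; Te is in period 5, group 16.
Moving right in a period, electrons are added to the same shell under a stronger nuclear pull, so atoms get smaller; moving down, a new shell is opened and atoms get larger.
These span different periods and groups, so the two trends combine.
Te > Ga: period and group pull opposite ways; the down-group shift dominates (136 vs 124 pm).
Ca > Te: the two effects oppose for this pair; the across-period effect wins (171 vs 136 pm).
K > Ca: K lies to the left of Ca in period 4, so the across-period effect alone puts K larger.
Tabulated atomic radius (pm): K 196, Ca 171, Ga 124, Te 136.
So from largest to smallest: K > Ca > Te > Ga.

K, Ca, Te, Ga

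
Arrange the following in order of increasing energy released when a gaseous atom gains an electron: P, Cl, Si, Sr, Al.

Sr < Al < P < Si < Cl

Al is in period 3, group 13; Si is in period 3, group 14; P is in period 3, group 15; Cl is in period 3, group 17; Sr is in period 5, group 2.
EA tends to increase across a period and decrease down a group, though the pattern is less regular than for IE or radius.
Here both period and group differ, so the two effects have to be weighed against each other.
Al > Sr: relative to Sr, both the across-period and down-group shifts push Al's electron affinity up.
P > Al: both are in period 3; the period trend gives P the larger value.
Si > P: this pair runs against the simple trend — see the exception note.
Cl > Si: both are in period 3; the period trend gives Cl the larger value.
Note the exception: Si has a higher electron affinity than P, contrary to the simple trend — adding an electron to P's half-filled 3p³ is unfavourable, so Si (3p²) has the more exothermic EA.
Approximate values (kJ/mol): Al 42, Si 134, P 72, Cl 349, Sr 5.
So from lowest to highest: Sr < Al < P < Si < Cl.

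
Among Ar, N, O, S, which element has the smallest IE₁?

N is in period 2, group 15; O is in period 2, group 16; S is in period 3, group 16; Ar is in period 3, group 18.
Removing the outermost electron gets harder across a period and easier down a group.
Here both period and group differ, so the two effects have to be weighed against each other.
O > S: they share group 16; the group trend gives O the larger value.
N > O: this pair runs against the simple trend — see the exception note.
Ar > N: the two effects oppose for this pair; the across-period effect wins (1521 vs 1402 kJ/mol).
Note the exception: N has a higher first ionization energy than O, contrary to the simple trend — pairing an electron in O's 2p⁴ costs repulsion energy, so O ionizes more easily than half-filled N (2p³).
Tabulated first ionization energy (kJ/mol): N 1402, O 1314, S 1000, Ar 1521.
The smallest IE₁ among these belongs to S.

S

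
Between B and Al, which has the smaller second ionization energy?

Al

IE_2 is the cost of taking one more electron from the +1 cation: B⁺ still has 2 valence electrons; Al⁺ still has 2 valence electrons.
All are still removing valence electrons, so compare the +1 ions as you would atoms: IE_2 generally rises across a period (higher Z_eff) and falls down a group (larger shell), subject to the usual subshell exceptions.
Valence configurations: B⁺ [He]2s², Al⁺ [Ne]3s².
Approximate IE_2 values (kJ/mol): B 2427, Al 1817.
So the second ionization energies run Al < B.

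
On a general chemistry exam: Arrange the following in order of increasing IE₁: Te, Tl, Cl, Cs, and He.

He is in period 1, group 18; Cl is in period 3, group 17; Te is in period 5, group 16; Cs is in period 6, group 1; Tl is in period 6, group 13.
Across a period the outer electron is held more tightly (higher IE₁); down a group it sits in a higher shell, more shielded, and comes off more easily.
Neither a single period nor a single group — weigh both effects.
Tl > Cs: both are in period 6; the period trend gives Tl the larger value.
Te > Tl: relative to Tl, both the across-period and down-group shifts push Te's first ionization energy up.
Cl > Te: relative to Te, both the across-period and down-group shifts push Cl's first ionization energy up.
He > Cl: relative to Cl, both the across-period and down-group shifts push He's first ionization energy up.
Tabulated first ionization energy (kJ/mol): He 2372, Cl 1251, Te 869, Cs 376, Tl 589.
So from lowest to highest: Cs < Tl < Te < Cl < He.

Cs, Tl, Te, Cl, He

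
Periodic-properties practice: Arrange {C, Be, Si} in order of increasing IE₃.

Consider each +2 ion: C²⁺ still has 2 valence electrons; Be²⁺ is the bare [He] core; Si²⁺ still has 2 valence electrons.
Core electrons are held far more tightly than valence electrons, so Be tops the IE_3 order.
Valence configurations: C²⁺ [He]2s², Si²⁺ [Ne]3s².
The numbers (kJ/mol): C 4620, Be 14849, Si 3232.
Hence IE_3: Si < C < Be.

Si < C < Be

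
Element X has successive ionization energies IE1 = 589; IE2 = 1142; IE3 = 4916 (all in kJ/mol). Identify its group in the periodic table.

Group 2

Look for the largest jump between consecutive ionization energies: IE3/IE2 ≈ 4.3, far larger than any earlier ratio.
That jump marks the point where a core electron is being removed. So the atom has 2 valence electrons.
A main-group element with 2 valence electrons is in group 2.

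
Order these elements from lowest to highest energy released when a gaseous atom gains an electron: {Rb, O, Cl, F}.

Adding an electron releases more energy for atoms nearer the top right (short of the noble gases).
These span different periods and groups, so the two trends combine.
O > Rb: both effects reinforce here, so O is clearly the higher of the two.
F > O: F lies to the right of O in period 2, so the across-period effect alone puts F higher.
Cl > F: this pair runs against the simple trend — see the exception note.
Note the exception: Cl has a higher electron affinity than F, contrary to the simple trend — F's small 2p subshell makes the incoming electron feel strong e⁻–e⁻ repulsion, so Cl actually releases more energy on gaining an electron.
For reference (kJ/mol): O 141, F 328, Cl 349, Rb 47.
So from lowest to highest: Rb < O < F < Cl.

Rb, O, F, Cl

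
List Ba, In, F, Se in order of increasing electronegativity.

Ba < In < Se < F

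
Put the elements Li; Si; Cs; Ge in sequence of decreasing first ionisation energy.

Si > Ge > Li > Cs

IE₁ increases left→right with effective nuclear charge and decreases top→bottom as the valence shell moves farther out.
Here both period and group differ, so the two effects have to be weighed against each other.
Li > Cs: they share group 1; the group trend gives Li the larger value.
Ge > Li: the two effects oppose for this pair; the across-period effect wins (762 vs 520 kJ/mol).
Si > Ge: Si sits above Ge in group 14, so the down-group effect alone puts Si higher.
Tabulated first ionization energy (kJ/mol): Li 520, Si 786, Ge 762, Cs 376.
So from highest to lowest: Si > Ge > Li > Cs.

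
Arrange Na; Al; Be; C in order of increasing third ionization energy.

Al < C < Na < Be

The third ionization energy removes an electron from the +2 ion. For each element: Na²⁺ is already 1 electron into the core; Al²⁺ still has 1 valence electron; Be²⁺ is the bare [He] core; C²⁺ still has 2 valence electrons.
Breaking into a closed-shell core is much more expensive than removing a leftover valence electron — Na and Be have the largest IE_3 here.
Valence configurations: Al²⁺ [Ne]3s¹, C²⁺ [He]2s².
The numbers (kJ/mol): Na 6910, Al 2745, Be 14849, C 4620.
Putting it together, IE_3: Al < C < Na < Be.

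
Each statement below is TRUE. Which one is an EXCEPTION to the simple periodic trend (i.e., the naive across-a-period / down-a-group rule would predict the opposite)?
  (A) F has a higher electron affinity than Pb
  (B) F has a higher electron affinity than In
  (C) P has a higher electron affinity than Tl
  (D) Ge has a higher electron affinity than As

The general trend: electron affinity increases across a period and decreases down a group.
(A) F (period 2, group 17) vs Pb (period 6, group 14): the stated order agrees with the simple trend.
(B) F (period 2, group 17) vs In (period 5, group 13): the stated order agrees with the simple trend.
(C) P (period 3, group 15) vs Tl (period 6, group 13): the stated order agrees with the simple trend.
(D) Ge (period 4, group 14) vs As (period 4, group 15): the stated order contradicts the simple trend.
The exception is (D): adding an electron to As's half-filled 4p³ is unfavourable, so Ge (4p²) has the more exothermic EA.

(D)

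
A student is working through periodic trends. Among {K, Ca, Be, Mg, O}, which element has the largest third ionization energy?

Be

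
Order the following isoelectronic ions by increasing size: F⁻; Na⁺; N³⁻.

All of these have 10 electrons, so size is governed by nuclear charge alone: the more protons, the stronger the pull on the same electron cloud, and the smaller the ion.
Nuclear charges: Na⁺ (Z=11), F⁻ (Z=9), N³⁻ (Z=7).
Smallest to largest: Na⁺ < F⁻ < N³⁻.

Na⁺ < F⁻ < N³⁻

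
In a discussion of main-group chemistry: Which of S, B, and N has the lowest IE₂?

S

After 1 electron has been removed, what remains? S⁺ still has 5 valence electrons; B⁺ still has 2 valence electrons; N⁺ still has 4 valence electrons.
All are still removing valence electrons, so compare the +1 ions as you would atoms: IE_2 generally rises across a period (higher Z_eff) and falls down a group (larger shell), subject to the usual subshell exceptions.
Valence configurations: S⁺ [Ne]3s²3p³, B⁺ [He]2s², N⁺ [He]2s²2p².
Tabulated IE_2 (kJ/mol): S 2252, B 2427, N 2856.
Overall IE_2 order: S < B < N.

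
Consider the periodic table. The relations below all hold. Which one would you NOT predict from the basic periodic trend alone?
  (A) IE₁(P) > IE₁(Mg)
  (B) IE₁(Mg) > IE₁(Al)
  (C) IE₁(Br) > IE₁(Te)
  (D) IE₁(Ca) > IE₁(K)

(B)

The general trend: IE₁ increases across a period and decreases down a group.
(A) P (period 3, group 15) vs Mg (period 3, group 2): the stated order agrees with the simple trend.
(B) Mg (period 3, group 2) vs Al (period 3, group 13): the stated order contradicts the simple trend.
(C) Br (period 4, group 17) vs Te (period 5, group 16): the stated order agrees with the simple trend.
(D) Ca (period 4, group 2) vs K (period 4, group 1): the stated order agrees with the simple trend.
The exception is (B): Al's single 3p electron is easier to remove than one from Mg's filled 3s².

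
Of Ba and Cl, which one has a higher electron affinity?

Cl

Cl is in period 3, group 17; Ba is in period 6, group 2.
EA tends to increase across a period and decrease down a group, though the pattern is less regular than for IE or radius.
Here both period and group differ, so the two effects have to be weighed against each other.
Cl > Ba: both effects reinforce here, so Cl is clearly the higher of the two.
For reference (kJ/mol): Cl 349, Ba 14.
So Cl has the higher electron affinity (Cl > Ba).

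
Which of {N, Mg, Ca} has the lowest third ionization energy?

After 2 electrons have been removed, what remains? N²⁺ still has 3 valence electrons; Mg²⁺ is the bare [Ne] core; Ca²⁺ is the bare [Ar] core.
Core electrons are held far more tightly than valence electrons, so Ca and Mg top the IE_3 order.
Approximate IE_3 values (kJ/mol): N 4578, Mg 7733, Ca 4912.
Hence IE_3: N < Ca < Mg.

N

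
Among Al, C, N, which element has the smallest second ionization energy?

The second ionization energy removes an electron from the +1 ion. For each element: Al⁺ still has 2 valence electrons; C⁺ still has 3 valence electrons; N⁺ still has 4 valence electrons.
All are still removing valence electrons, so compare the +1 ions as you would atoms: IE_2 generally rises across a period (higher Z_eff) and falls down a group (larger shell), subject to the usual subshell exceptions.
Valence configurations: Al⁺ [Ne]3s², C⁺ [He]2s²2p¹, N⁺ [He]2s²2p².
Approximate IE_2 values (kJ/mol): Al 1817, C 2353, N 2856.
Overall IE_2 order: Al < C < N.

Al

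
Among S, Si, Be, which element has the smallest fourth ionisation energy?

Si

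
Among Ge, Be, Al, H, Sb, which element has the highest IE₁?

H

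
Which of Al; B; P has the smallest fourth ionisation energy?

After 3 electrons have been removed, what remains? Al³⁺ is the bare [Ne] core; B³⁺ is the bare [He] core; P³⁺ still has 2 valence electrons.
Core electrons are held far more tightly than valence electrons, so Al and B top the IE_4 order.
Tabulated IE_4 (kJ/mol): Al 11577, B 25026, P 4964.
Overall IE_4 order: P < Al < B.

P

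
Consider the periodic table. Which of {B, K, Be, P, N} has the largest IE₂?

K

The second ionization energy removes an electron from the +1 ion. For each element: B⁺ still has 2 valence electrons; K⁺ is the bare [Ar] core; Be⁺ still has 1 valence electron; P⁺ still has 4 valence electrons; N⁺ still has 4 valence electrons.
Pulling an electron out of a noble-gas core costs far more than removing a remaining valence electron, so K sits at the high end of IE_2.
Valence configurations: B⁺ [He]2s², Be⁺ [He]2s¹, P⁺ [Ne]3s²3p², N⁺ [He]2s²2p².
Tabulated IE_2 (kJ/mol): B 2427, K 3052, Be 1757, P 1907, N 2856.
Putting it together, IE_2: Be < P < B < N < K.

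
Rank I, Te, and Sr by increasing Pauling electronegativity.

Sr, Te, I

Sr is in period 5, group 2; Te is in period 5, group 16; I is in period 5, group 17.
Atoms toward the upper right of the periodic table pull bonding electrons most strongly.
All lie in period 5, so electronegativity increases left to right.
So from lowest to highest: Sr < Te < I.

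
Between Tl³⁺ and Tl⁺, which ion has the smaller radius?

Both ions have Z = 81 protons, but Tl³⁺ has lost more electrons, so its remaining electrons feel a larger effective nuclear charge per electron and are pulled in more tightly.
Higher positive charge → smaller ion, so Tl⁺ > Tl³⁺.

Tl³⁺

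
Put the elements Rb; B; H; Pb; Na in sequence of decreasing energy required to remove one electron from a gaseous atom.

H is in period 1, group 1; B is in period 2, group 13; Na is in period 3, group 1; Rb is in period 5, group 1; Pb is in period 6, group 14.
Removing the outermost electron gets harder across a period and easier down a group.
Here both period and group differ, so the two effects have to be weighed against each other.
Na > Rb: Na sits above Rb in group 1, so the down-group effect alone puts Na higher.
Pb > Na: period and group pull opposite ways; the across-period shift dominates (716 vs 496 kJ/mol).
B > Pb: the two effects oppose for this pair; the down-group effect wins (801 vs 716 kJ/mol).
H > B: period and group pull opposite ways; the down-group shift dominates (1312 vs 801 kJ/mol).
Approximate values (kJ/mol): H 1312, B 801, Na 496, Rb 403, Pb 716.
So from highest to lowest: H > B > Pb > Na > Rb.

H, B, Pb, Na, Rb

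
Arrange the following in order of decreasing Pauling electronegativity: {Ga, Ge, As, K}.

As > Ge > Ga > K

K is in period 4, group 1; Ga is in period 4, group 13; Ge is in period 4, group 14; As is in period 4, group 15.
Electronegativity increases across a period and decreases down a group, tracking effective nuclear charge and atomic size.
All lie in period 4, so electronegativity increases left to right.
So from highest to lowest: As > Ge > Ga > K.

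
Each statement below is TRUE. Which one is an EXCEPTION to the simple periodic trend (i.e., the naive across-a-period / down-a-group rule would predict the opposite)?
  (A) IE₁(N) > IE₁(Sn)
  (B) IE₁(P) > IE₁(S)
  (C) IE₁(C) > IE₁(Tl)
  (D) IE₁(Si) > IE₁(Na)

The general trend: IE₁ increases across a period and decreases down a group.
(A) N (period 2, group 15) vs Sn (period 5, group 14): the stated order agrees with the simple trend.
(B) P (period 3, group 15) vs S (period 3, group 16): the stated order contradicts the simple trend.
(C) C (period 2, group 14) vs Tl (period 6, group 13): the stated order agrees with the simple trend.
(D) Si (period 3, group 14) vs Na (period 3, group 1): the stated order agrees with the simple trend.
The exception is (B): S (3p⁴) ionizes more easily than half-filled P (3p³) because the paired 3p electron in S is pushed out by e⁻–e⁻ repulsion.

(B)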